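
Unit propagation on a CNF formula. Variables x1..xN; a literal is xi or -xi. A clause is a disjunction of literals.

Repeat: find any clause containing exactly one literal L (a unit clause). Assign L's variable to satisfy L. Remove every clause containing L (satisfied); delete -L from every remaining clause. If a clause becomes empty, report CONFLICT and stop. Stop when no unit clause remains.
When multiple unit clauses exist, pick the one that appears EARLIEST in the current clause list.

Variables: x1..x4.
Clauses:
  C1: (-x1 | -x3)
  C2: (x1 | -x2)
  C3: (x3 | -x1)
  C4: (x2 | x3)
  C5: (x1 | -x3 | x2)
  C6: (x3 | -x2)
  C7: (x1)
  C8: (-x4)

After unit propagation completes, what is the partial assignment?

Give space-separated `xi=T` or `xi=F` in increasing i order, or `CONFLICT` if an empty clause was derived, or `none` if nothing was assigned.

Answer: CONFLICT

Derivation:
unit clause [1] forces x1=T; simplify:
  drop -1 from [-1, -3] -> [-3]
  drop -1 from [3, -1] -> [3]
  satisfied 3 clause(s); 5 remain; assigned so far: [1]
unit clause [-3] forces x3=F; simplify:
  drop 3 from [3] -> [] (empty!)
  drop 3 from [2, 3] -> [2]
  drop 3 from [3, -2] -> [-2]
  satisfied 1 clause(s); 4 remain; assigned so far: [1, 3]
CONFLICT (empty clause)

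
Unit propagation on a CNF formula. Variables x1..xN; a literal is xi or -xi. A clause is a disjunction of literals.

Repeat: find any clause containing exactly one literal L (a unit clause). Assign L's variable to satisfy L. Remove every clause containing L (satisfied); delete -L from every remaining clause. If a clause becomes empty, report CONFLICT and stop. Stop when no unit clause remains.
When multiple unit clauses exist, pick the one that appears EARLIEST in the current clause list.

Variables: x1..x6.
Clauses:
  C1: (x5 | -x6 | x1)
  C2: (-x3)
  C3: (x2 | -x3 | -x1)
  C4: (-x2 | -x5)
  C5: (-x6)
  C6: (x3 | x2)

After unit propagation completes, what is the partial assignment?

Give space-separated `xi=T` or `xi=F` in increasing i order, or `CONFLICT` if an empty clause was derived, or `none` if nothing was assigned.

unit clause [-3] forces x3=F; simplify:
  drop 3 from [3, 2] -> [2]
  satisfied 2 clause(s); 4 remain; assigned so far: [3]
unit clause [-6] forces x6=F; simplify:
  satisfied 2 clause(s); 2 remain; assigned so far: [3, 6]
unit clause [2] forces x2=T; simplify:
  drop -2 from [-2, -5] -> [-5]
  satisfied 1 clause(s); 1 remain; assigned so far: [2, 3, 6]
unit clause [-5] forces x5=F; simplify:
  satisfied 1 clause(s); 0 remain; assigned so far: [2, 3, 5, 6]

Answer: x2=T x3=F x5=F x6=F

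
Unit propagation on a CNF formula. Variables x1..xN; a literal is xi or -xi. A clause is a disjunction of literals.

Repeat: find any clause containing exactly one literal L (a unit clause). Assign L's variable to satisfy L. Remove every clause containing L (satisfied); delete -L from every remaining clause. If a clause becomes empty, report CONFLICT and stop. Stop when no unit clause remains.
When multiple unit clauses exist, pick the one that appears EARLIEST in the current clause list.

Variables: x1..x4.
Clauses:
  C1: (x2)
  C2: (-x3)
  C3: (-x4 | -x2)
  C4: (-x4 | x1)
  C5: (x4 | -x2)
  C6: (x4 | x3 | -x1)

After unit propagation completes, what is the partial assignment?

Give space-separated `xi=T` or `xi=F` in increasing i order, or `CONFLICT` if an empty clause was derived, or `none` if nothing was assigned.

Answer: CONFLICT

Derivation:
unit clause [2] forces x2=T; simplify:
  drop -2 from [-4, -2] -> [-4]
  drop -2 from [4, -2] -> [4]
  satisfied 1 clause(s); 5 remain; assigned so far: [2]
unit clause [-3] forces x3=F; simplify:
  drop 3 from [4, 3, -1] -> [4, -1]
  satisfied 1 clause(s); 4 remain; assigned so far: [2, 3]
unit clause [-4] forces x4=F; simplify:
  drop 4 from [4] -> [] (empty!)
  drop 4 from [4, -1] -> [-1]
  satisfied 2 clause(s); 2 remain; assigned so far: [2, 3, 4]
CONFLICT (empty clause)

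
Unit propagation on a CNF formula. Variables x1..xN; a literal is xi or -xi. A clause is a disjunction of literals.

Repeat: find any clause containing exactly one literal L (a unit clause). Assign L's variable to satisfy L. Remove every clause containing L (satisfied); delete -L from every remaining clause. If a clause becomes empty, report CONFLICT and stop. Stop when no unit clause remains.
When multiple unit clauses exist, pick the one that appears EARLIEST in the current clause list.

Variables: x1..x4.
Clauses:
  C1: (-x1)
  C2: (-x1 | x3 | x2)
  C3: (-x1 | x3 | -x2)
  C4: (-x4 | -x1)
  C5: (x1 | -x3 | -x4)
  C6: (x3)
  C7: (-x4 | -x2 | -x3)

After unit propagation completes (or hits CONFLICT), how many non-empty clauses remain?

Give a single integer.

unit clause [-1] forces x1=F; simplify:
  drop 1 from [1, -3, -4] -> [-3, -4]
  satisfied 4 clause(s); 3 remain; assigned so far: [1]
unit clause [3] forces x3=T; simplify:
  drop -3 from [-3, -4] -> [-4]
  drop -3 from [-4, -2, -3] -> [-4, -2]
  satisfied 1 clause(s); 2 remain; assigned so far: [1, 3]
unit clause [-4] forces x4=F; simplify:
  satisfied 2 clause(s); 0 remain; assigned so far: [1, 3, 4]

Answer: 0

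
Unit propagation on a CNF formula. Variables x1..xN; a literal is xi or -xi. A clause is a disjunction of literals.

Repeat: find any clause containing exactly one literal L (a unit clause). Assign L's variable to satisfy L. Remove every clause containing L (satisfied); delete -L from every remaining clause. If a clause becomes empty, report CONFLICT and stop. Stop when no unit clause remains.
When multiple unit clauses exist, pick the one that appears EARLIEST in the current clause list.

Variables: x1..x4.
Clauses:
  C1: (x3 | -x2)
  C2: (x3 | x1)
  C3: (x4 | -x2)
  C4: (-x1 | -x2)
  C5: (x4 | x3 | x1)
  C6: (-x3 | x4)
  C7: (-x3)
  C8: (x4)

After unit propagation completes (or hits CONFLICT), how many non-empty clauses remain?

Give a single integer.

unit clause [-3] forces x3=F; simplify:
  drop 3 from [3, -2] -> [-2]
  drop 3 from [3, 1] -> [1]
  drop 3 from [4, 3, 1] -> [4, 1]
  satisfied 2 clause(s); 6 remain; assigned so far: [3]
unit clause [-2] forces x2=F; simplify:
  satisfied 3 clause(s); 3 remain; assigned so far: [2, 3]
unit clause [1] forces x1=T; simplify:
  satisfied 2 clause(s); 1 remain; assigned so far: [1, 2, 3]
unit clause [4] forces x4=T; simplify:
  satisfied 1 clause(s); 0 remain; assigned so far: [1, 2, 3, 4]

Answer: 0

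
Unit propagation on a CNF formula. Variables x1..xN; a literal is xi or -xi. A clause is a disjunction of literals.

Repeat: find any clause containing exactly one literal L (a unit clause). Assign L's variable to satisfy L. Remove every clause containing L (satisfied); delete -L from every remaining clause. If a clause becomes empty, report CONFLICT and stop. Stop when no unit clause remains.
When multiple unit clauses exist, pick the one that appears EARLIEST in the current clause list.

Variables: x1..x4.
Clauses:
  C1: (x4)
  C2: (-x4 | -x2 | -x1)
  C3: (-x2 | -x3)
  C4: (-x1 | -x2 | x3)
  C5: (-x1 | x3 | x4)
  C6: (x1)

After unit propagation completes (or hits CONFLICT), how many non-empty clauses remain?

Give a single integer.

Answer: 0

Derivation:
unit clause [4] forces x4=T; simplify:
  drop -4 from [-4, -2, -1] -> [-2, -1]
  satisfied 2 clause(s); 4 remain; assigned so far: [4]
unit clause [1] forces x1=T; simplify:
  drop -1 from [-2, -1] -> [-2]
  drop -1 from [-1, -2, 3] -> [-2, 3]
  satisfied 1 clause(s); 3 remain; assigned so far: [1, 4]
unit clause [-2] forces x2=F; simplify:
  satisfied 3 clause(s); 0 remain; assigned so far: [1, 2, 4]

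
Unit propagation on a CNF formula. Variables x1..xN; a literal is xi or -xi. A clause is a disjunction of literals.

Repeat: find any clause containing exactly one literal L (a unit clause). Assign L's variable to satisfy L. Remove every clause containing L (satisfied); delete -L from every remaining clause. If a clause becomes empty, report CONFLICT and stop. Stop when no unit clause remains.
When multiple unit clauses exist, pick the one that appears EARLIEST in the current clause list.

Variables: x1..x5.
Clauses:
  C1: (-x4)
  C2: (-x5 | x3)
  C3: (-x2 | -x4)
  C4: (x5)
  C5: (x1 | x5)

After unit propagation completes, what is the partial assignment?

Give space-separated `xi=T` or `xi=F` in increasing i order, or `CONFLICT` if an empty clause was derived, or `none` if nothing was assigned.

Answer: x3=T x4=F x5=T

Derivation:
unit clause [-4] forces x4=F; simplify:
  satisfied 2 clause(s); 3 remain; assigned so far: [4]
unit clause [5] forces x5=T; simplify:
  drop -5 from [-5, 3] -> [3]
  satisfied 2 clause(s); 1 remain; assigned so far: [4, 5]
unit clause [3] forces x3=T; simplify:
  satisfied 1 clause(s); 0 remain; assigned so far: [3, 4, 5]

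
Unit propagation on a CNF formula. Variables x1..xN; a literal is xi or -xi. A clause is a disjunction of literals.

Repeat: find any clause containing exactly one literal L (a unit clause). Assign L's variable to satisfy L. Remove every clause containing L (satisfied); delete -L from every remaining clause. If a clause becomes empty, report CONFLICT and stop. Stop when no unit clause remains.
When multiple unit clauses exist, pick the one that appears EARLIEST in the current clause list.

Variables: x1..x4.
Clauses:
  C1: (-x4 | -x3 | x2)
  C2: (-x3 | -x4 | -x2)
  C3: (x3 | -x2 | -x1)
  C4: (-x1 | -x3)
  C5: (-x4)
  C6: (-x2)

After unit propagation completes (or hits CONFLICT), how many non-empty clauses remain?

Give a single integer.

Answer: 1

Derivation:
unit clause [-4] forces x4=F; simplify:
  satisfied 3 clause(s); 3 remain; assigned so far: [4]
unit clause [-2] forces x2=F; simplify:
  satisfied 2 clause(s); 1 remain; assigned so far: [2, 4]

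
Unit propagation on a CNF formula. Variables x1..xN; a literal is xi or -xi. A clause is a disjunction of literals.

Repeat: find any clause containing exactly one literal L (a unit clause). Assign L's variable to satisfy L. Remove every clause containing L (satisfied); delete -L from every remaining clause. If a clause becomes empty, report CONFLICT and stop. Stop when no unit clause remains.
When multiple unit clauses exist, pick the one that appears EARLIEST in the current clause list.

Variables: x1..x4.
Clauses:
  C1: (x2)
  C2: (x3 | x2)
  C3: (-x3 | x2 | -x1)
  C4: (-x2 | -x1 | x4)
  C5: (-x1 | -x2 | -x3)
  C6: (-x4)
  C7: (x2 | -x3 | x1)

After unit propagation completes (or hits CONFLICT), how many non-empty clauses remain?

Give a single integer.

Answer: 0

Derivation:
unit clause [2] forces x2=T; simplify:
  drop -2 from [-2, -1, 4] -> [-1, 4]
  drop -2 from [-1, -2, -3] -> [-1, -3]
  satisfied 4 clause(s); 3 remain; assigned so far: [2]
unit clause [-4] forces x4=F; simplify:
  drop 4 from [-1, 4] -> [-1]
  satisfied 1 clause(s); 2 remain; assigned so far: [2, 4]
unit clause [-1] forces x1=F; simplify:
  satisfied 2 clause(s); 0 remain; assigned so far: [1, 2, 4]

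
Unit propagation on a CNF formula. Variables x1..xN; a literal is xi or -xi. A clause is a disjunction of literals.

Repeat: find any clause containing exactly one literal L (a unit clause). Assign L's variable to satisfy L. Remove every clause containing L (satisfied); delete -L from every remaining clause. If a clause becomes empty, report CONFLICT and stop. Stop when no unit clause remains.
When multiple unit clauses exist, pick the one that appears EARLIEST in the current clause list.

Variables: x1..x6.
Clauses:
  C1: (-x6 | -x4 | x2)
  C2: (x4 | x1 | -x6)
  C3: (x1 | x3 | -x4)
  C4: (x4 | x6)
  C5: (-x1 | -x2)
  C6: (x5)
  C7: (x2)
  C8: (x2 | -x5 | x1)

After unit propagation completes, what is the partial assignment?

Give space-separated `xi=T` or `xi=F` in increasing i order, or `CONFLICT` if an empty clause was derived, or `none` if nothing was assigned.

unit clause [5] forces x5=T; simplify:
  drop -5 from [2, -5, 1] -> [2, 1]
  satisfied 1 clause(s); 7 remain; assigned so far: [5]
unit clause [2] forces x2=T; simplify:
  drop -2 from [-1, -2] -> [-1]
  satisfied 3 clause(s); 4 remain; assigned so far: [2, 5]
unit clause [-1] forces x1=F; simplify:
  drop 1 from [4, 1, -6] -> [4, -6]
  drop 1 from [1, 3, -4] -> [3, -4]
  satisfied 1 clause(s); 3 remain; assigned so far: [1, 2, 5]

Answer: x1=F x2=T x5=T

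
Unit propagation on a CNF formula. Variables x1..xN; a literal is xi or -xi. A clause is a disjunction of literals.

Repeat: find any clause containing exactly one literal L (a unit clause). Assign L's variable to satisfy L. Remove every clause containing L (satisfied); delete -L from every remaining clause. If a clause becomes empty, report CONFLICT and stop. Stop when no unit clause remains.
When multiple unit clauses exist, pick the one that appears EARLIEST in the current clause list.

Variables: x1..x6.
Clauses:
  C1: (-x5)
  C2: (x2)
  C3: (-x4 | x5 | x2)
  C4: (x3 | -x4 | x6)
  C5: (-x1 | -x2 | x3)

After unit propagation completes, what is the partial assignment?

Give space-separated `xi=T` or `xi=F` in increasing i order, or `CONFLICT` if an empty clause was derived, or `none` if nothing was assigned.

Answer: x2=T x5=F

Derivation:
unit clause [-5] forces x5=F; simplify:
  drop 5 from [-4, 5, 2] -> [-4, 2]
  satisfied 1 clause(s); 4 remain; assigned so far: [5]
unit clause [2] forces x2=T; simplify:
  drop -2 from [-1, -2, 3] -> [-1, 3]
  satisfied 2 clause(s); 2 remain; assigned so far: [2, 5]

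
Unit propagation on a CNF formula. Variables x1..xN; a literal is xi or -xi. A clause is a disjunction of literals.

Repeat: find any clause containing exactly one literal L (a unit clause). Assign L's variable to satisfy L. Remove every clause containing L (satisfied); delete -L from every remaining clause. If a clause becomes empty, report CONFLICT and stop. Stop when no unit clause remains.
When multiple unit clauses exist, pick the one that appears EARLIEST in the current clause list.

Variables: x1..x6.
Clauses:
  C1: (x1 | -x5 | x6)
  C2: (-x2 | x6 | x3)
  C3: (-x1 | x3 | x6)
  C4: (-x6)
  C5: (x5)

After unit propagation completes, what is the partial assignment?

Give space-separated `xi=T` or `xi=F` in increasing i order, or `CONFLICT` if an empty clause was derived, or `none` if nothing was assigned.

unit clause [-6] forces x6=F; simplify:
  drop 6 from [1, -5, 6] -> [1, -5]
  drop 6 from [-2, 6, 3] -> [-2, 3]
  drop 6 from [-1, 3, 6] -> [-1, 3]
  satisfied 1 clause(s); 4 remain; assigned so far: [6]
unit clause [5] forces x5=T; simplify:
  drop -5 from [1, -5] -> [1]
  satisfied 1 clause(s); 3 remain; assigned so far: [5, 6]
unit clause [1] forces x1=T; simplify:
  drop -1 from [-1, 3] -> [3]
  satisfied 1 clause(s); 2 remain; assigned so far: [1, 5, 6]
unit clause [3] forces x3=T; simplify:
  satisfied 2 clause(s); 0 remain; assigned so far: [1, 3, 5, 6]

Answer: x1=T x3=T x5=T x6=F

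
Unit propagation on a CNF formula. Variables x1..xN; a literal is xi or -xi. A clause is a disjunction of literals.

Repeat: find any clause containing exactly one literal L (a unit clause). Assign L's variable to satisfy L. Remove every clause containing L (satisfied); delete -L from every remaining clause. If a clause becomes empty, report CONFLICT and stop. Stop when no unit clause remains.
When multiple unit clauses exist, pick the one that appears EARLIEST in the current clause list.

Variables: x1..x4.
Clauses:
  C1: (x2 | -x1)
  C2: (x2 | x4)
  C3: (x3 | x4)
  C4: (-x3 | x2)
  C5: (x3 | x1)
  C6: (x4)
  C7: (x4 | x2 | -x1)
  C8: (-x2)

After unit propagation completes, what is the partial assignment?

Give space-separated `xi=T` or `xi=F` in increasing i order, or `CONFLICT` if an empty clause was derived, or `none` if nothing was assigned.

Answer: CONFLICT

Derivation:
unit clause [4] forces x4=T; simplify:
  satisfied 4 clause(s); 4 remain; assigned so far: [4]
unit clause [-2] forces x2=F; simplify:
  drop 2 from [2, -1] -> [-1]
  drop 2 from [-3, 2] -> [-3]
  satisfied 1 clause(s); 3 remain; assigned so far: [2, 4]
unit clause [-1] forces x1=F; simplify:
  drop 1 from [3, 1] -> [3]
  satisfied 1 clause(s); 2 remain; assigned so far: [1, 2, 4]
unit clause [-3] forces x3=F; simplify:
  drop 3 from [3] -> [] (empty!)
  satisfied 1 clause(s); 1 remain; assigned so far: [1, 2, 3, 4]
CONFLICT (empty clause)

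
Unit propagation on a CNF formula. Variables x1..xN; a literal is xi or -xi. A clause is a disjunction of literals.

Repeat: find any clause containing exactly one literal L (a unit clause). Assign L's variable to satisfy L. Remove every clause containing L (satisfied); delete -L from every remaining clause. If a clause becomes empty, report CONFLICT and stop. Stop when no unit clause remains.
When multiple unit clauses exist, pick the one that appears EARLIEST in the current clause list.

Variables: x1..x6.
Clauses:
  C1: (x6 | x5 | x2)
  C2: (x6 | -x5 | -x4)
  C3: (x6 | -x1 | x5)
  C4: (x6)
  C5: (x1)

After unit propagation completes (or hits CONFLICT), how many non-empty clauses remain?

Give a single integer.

Answer: 0

Derivation:
unit clause [6] forces x6=T; simplify:
  satisfied 4 clause(s); 1 remain; assigned so far: [6]
unit clause [1] forces x1=T; simplify:
  satisfied 1 clause(s); 0 remain; assigned so far: [1, 6]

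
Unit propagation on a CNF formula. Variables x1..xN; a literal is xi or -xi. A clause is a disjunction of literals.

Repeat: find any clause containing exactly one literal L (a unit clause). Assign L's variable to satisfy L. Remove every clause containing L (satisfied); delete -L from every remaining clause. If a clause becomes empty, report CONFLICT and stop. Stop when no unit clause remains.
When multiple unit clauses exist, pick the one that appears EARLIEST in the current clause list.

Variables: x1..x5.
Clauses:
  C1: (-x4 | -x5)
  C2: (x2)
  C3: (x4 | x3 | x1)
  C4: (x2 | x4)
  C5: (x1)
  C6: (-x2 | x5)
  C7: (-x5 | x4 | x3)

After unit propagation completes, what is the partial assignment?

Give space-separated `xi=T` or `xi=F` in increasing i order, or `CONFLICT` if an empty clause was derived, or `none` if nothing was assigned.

Answer: x1=T x2=T x3=T x4=F x5=T

Derivation:
unit clause [2] forces x2=T; simplify:
  drop -2 from [-2, 5] -> [5]
  satisfied 2 clause(s); 5 remain; assigned so far: [2]
unit clause [1] forces x1=T; simplify:
  satisfied 2 clause(s); 3 remain; assigned so far: [1, 2]
unit clause [5] forces x5=T; simplify:
  drop -5 from [-4, -5] -> [-4]
  drop -5 from [-5, 4, 3] -> [4, 3]
  satisfied 1 clause(s); 2 remain; assigned so far: [1, 2, 5]
unit clause [-4] forces x4=F; simplify:
  drop 4 from [4, 3] -> [3]
  satisfied 1 clause(s); 1 remain; assigned so far: [1, 2, 4, 5]
unit clause [3] forces x3=T; simplify:
  satisfied 1 clause(s); 0 remain; assigned so far: [1, 2, 3, 4, 5]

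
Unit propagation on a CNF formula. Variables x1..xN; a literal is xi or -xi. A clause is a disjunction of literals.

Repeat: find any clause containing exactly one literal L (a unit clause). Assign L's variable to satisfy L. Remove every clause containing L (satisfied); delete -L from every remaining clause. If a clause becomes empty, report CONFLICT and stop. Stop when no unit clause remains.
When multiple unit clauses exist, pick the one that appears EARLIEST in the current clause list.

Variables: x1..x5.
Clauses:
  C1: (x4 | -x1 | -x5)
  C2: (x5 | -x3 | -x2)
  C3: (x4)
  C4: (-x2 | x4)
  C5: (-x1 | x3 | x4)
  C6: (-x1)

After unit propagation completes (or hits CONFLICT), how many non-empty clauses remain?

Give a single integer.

Answer: 1

Derivation:
unit clause [4] forces x4=T; simplify:
  satisfied 4 clause(s); 2 remain; assigned so far: [4]
unit clause [-1] forces x1=F; simplify:
  satisfied 1 clause(s); 1 remain; assigned so far: [1, 4]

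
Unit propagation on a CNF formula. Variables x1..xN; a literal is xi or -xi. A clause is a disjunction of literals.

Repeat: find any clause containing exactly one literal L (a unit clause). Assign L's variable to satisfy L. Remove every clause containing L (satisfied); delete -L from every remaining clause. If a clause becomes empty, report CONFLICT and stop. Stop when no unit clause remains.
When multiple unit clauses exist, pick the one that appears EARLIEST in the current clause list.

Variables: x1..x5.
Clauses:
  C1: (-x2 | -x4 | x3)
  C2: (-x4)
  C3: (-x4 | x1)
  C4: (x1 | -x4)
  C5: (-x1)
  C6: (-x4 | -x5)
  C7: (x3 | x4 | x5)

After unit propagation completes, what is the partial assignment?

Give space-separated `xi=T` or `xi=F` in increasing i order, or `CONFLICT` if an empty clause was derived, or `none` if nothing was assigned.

Answer: x1=F x4=F

Derivation:
unit clause [-4] forces x4=F; simplify:
  drop 4 from [3, 4, 5] -> [3, 5]
  satisfied 5 clause(s); 2 remain; assigned so far: [4]
unit clause [-1] forces x1=F; simplify:
  satisfied 1 clause(s); 1 remain; assigned so far: [1, 4]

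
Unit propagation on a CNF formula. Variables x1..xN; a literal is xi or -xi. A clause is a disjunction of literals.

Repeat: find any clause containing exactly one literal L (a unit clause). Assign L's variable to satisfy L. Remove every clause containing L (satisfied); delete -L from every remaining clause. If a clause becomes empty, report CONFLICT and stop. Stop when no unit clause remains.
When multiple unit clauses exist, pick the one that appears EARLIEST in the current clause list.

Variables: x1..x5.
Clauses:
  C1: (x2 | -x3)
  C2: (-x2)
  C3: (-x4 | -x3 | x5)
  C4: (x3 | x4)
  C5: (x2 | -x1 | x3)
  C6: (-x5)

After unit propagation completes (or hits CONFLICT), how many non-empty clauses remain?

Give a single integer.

unit clause [-2] forces x2=F; simplify:
  drop 2 from [2, -3] -> [-3]
  drop 2 from [2, -1, 3] -> [-1, 3]
  satisfied 1 clause(s); 5 remain; assigned so far: [2]
unit clause [-3] forces x3=F; simplify:
  drop 3 from [3, 4] -> [4]
  drop 3 from [-1, 3] -> [-1]
  satisfied 2 clause(s); 3 remain; assigned so far: [2, 3]
unit clause [4] forces x4=T; simplify:
  satisfied 1 clause(s); 2 remain; assigned so far: [2, 3, 4]
unit clause [-1] forces x1=F; simplify:
  satisfied 1 clause(s); 1 remain; assigned so far: [1, 2, 3, 4]
unit clause [-5] forces x5=F; simplify:
  satisfied 1 clause(s); 0 remain; assigned so far: [1, 2, 3, 4, 5]

Answer: 0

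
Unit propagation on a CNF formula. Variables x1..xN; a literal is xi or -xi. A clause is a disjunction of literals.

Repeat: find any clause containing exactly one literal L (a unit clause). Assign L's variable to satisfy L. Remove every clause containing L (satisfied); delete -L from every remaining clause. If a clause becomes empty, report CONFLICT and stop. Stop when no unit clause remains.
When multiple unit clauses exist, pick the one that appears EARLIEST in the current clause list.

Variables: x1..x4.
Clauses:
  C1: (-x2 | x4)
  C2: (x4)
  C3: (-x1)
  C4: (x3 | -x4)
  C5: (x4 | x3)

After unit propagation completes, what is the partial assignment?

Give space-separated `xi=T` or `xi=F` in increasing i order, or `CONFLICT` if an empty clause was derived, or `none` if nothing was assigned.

Answer: x1=F x3=T x4=T

Derivation:
unit clause [4] forces x4=T; simplify:
  drop -4 from [3, -4] -> [3]
  satisfied 3 clause(s); 2 remain; assigned so far: [4]
unit clause [-1] forces x1=F; simplify:
  satisfied 1 clause(s); 1 remain; assigned so far: [1, 4]
unit clause [3] forces x3=T; simplify:
  satisfied 1 clause(s); 0 remain; assigned so far: [1, 3, 4]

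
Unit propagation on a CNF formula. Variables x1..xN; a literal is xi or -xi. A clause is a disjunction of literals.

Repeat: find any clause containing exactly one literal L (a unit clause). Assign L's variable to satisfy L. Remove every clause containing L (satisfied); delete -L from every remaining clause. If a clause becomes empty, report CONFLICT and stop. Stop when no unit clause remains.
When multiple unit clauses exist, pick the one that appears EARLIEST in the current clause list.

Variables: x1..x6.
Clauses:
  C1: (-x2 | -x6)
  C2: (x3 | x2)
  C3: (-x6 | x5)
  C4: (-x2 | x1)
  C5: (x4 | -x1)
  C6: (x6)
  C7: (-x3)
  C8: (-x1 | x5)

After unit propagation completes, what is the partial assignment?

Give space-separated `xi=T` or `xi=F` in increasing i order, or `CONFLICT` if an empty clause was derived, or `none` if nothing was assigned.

unit clause [6] forces x6=T; simplify:
  drop -6 from [-2, -6] -> [-2]
  drop -6 from [-6, 5] -> [5]
  satisfied 1 clause(s); 7 remain; assigned so far: [6]
unit clause [-2] forces x2=F; simplify:
  drop 2 from [3, 2] -> [3]
  satisfied 2 clause(s); 5 remain; assigned so far: [2, 6]
unit clause [3] forces x3=T; simplify:
  drop -3 from [-3] -> [] (empty!)
  satisfied 1 clause(s); 4 remain; assigned so far: [2, 3, 6]
CONFLICT (empty clause)

Answer: CONFLICT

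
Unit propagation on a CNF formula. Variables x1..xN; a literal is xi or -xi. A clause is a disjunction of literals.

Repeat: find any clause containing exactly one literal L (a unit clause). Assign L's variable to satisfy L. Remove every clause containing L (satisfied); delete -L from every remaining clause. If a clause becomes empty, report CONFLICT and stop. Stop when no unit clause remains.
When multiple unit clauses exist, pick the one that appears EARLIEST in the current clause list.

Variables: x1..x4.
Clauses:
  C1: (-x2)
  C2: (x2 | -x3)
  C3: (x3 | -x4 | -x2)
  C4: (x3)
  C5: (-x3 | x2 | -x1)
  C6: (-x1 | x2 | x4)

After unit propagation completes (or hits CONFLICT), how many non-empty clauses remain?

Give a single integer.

Answer: 1

Derivation:
unit clause [-2] forces x2=F; simplify:
  drop 2 from [2, -3] -> [-3]
  drop 2 from [-3, 2, -1] -> [-3, -1]
  drop 2 from [-1, 2, 4] -> [-1, 4]
  satisfied 2 clause(s); 4 remain; assigned so far: [2]
unit clause [-3] forces x3=F; simplify:
  drop 3 from [3] -> [] (empty!)
  satisfied 2 clause(s); 2 remain; assigned so far: [2, 3]
CONFLICT (empty clause)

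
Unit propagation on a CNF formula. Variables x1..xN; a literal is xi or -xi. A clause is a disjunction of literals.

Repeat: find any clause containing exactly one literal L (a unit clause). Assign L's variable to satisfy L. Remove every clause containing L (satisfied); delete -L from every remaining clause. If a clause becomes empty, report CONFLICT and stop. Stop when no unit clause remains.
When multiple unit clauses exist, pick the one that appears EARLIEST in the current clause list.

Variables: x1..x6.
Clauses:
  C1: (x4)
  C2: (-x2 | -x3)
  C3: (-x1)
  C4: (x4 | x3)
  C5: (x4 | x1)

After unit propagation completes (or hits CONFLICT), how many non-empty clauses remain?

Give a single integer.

unit clause [4] forces x4=T; simplify:
  satisfied 3 clause(s); 2 remain; assigned so far: [4]
unit clause [-1] forces x1=F; simplify:
  satisfied 1 clause(s); 1 remain; assigned so far: [1, 4]

Answer: 1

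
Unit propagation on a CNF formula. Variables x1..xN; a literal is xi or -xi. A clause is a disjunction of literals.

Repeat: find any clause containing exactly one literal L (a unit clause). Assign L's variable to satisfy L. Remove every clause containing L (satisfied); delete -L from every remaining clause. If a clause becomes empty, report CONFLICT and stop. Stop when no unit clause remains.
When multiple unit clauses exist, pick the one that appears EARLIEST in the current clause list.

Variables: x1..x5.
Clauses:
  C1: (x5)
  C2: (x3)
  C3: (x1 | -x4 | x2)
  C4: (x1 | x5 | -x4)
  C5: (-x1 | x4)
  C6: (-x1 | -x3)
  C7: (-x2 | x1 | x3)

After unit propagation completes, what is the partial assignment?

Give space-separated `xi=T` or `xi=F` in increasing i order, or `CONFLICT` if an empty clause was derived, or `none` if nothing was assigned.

unit clause [5] forces x5=T; simplify:
  satisfied 2 clause(s); 5 remain; assigned so far: [5]
unit clause [3] forces x3=T; simplify:
  drop -3 from [-1, -3] -> [-1]
  satisfied 2 clause(s); 3 remain; assigned so far: [3, 5]
unit clause [-1] forces x1=F; simplify:
  drop 1 from [1, -4, 2] -> [-4, 2]
  satisfied 2 clause(s); 1 remain; assigned so far: [1, 3, 5]

Answer: x1=F x3=T x5=T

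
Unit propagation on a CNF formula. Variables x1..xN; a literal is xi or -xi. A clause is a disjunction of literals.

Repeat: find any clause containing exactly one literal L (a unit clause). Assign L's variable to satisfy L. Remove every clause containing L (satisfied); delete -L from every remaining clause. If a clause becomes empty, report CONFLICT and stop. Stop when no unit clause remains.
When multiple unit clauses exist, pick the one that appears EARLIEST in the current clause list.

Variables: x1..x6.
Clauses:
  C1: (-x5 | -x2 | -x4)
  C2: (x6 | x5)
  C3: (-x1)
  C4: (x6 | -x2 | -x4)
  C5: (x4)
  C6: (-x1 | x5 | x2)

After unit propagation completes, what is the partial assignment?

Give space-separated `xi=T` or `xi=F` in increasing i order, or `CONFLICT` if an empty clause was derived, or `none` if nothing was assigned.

Answer: x1=F x4=T

Derivation:
unit clause [-1] forces x1=F; simplify:
  satisfied 2 clause(s); 4 remain; assigned so far: [1]
unit clause [4] forces x4=T; simplify:
  drop -4 from [-5, -2, -4] -> [-5, -2]
  drop -4 from [6, -2, -4] -> [6, -2]
  satisfied 1 clause(s); 3 remain; assigned so far: [1, 4]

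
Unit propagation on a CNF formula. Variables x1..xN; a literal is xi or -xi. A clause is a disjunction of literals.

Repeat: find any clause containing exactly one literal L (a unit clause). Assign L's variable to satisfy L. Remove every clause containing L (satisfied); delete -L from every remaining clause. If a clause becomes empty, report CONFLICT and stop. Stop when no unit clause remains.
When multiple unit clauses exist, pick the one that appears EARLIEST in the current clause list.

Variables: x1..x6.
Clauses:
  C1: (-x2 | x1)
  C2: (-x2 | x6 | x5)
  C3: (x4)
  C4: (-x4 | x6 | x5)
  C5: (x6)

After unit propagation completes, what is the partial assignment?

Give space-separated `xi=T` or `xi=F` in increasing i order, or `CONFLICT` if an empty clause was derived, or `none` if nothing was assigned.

unit clause [4] forces x4=T; simplify:
  drop -4 from [-4, 6, 5] -> [6, 5]
  satisfied 1 clause(s); 4 remain; assigned so far: [4]
unit clause [6] forces x6=T; simplify:
  satisfied 3 clause(s); 1 remain; assigned so far: [4, 6]

Answer: x4=T x6=T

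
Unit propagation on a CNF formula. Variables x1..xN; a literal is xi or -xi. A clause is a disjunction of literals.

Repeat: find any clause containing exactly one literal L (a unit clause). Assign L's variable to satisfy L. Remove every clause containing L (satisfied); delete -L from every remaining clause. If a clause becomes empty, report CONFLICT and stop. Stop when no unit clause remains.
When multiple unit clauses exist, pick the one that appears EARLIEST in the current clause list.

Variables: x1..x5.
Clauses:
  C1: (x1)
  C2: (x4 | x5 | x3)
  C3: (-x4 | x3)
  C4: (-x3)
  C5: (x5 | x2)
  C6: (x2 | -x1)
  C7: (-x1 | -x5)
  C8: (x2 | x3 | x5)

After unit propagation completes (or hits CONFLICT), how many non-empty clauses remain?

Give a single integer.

unit clause [1] forces x1=T; simplify:
  drop -1 from [2, -1] -> [2]
  drop -1 from [-1, -5] -> [-5]
  satisfied 1 clause(s); 7 remain; assigned so far: [1]
unit clause [-3] forces x3=F; simplify:
  drop 3 from [4, 5, 3] -> [4, 5]
  drop 3 from [-4, 3] -> [-4]
  drop 3 from [2, 3, 5] -> [2, 5]
  satisfied 1 clause(s); 6 remain; assigned so far: [1, 3]
unit clause [-4] forces x4=F; simplify:
  drop 4 from [4, 5] -> [5]
  satisfied 1 clause(s); 5 remain; assigned so far: [1, 3, 4]
unit clause [5] forces x5=T; simplify:
  drop -5 from [-5] -> [] (empty!)
  satisfied 3 clause(s); 2 remain; assigned so far: [1, 3, 4, 5]
CONFLICT (empty clause)

Answer: 1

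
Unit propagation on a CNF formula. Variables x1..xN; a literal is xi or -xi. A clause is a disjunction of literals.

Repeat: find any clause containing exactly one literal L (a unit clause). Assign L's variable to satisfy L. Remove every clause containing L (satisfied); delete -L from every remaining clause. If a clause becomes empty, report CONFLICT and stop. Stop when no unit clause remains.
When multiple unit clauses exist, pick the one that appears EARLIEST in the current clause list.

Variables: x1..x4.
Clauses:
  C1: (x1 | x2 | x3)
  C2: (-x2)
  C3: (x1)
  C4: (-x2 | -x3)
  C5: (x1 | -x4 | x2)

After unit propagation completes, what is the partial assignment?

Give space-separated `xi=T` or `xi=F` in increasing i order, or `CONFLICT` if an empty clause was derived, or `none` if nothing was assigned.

Answer: x1=T x2=F

Derivation:
unit clause [-2] forces x2=F; simplify:
  drop 2 from [1, 2, 3] -> [1, 3]
  drop 2 from [1, -4, 2] -> [1, -4]
  satisfied 2 clause(s); 3 remain; assigned so far: [2]
unit clause [1] forces x1=T; simplify:
  satisfied 3 clause(s); 0 remain; assigned so far: [1, 2]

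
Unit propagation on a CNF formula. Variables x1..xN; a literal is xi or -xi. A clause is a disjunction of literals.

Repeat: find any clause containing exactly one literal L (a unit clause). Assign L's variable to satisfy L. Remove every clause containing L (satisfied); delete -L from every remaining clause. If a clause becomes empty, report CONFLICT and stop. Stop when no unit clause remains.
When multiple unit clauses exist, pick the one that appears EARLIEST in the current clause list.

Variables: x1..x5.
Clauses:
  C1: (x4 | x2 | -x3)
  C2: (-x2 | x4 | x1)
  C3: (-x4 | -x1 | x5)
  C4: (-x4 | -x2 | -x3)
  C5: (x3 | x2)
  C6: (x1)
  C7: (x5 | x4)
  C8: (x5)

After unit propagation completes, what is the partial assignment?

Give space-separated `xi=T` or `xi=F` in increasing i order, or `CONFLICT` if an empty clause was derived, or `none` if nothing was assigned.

Answer: x1=T x5=T

Derivation:
unit clause [1] forces x1=T; simplify:
  drop -1 from [-4, -1, 5] -> [-4, 5]
  satisfied 2 clause(s); 6 remain; assigned so far: [1]
unit clause [5] forces x5=T; simplify:
  satisfied 3 clause(s); 3 remain; assigned so far: [1, 5]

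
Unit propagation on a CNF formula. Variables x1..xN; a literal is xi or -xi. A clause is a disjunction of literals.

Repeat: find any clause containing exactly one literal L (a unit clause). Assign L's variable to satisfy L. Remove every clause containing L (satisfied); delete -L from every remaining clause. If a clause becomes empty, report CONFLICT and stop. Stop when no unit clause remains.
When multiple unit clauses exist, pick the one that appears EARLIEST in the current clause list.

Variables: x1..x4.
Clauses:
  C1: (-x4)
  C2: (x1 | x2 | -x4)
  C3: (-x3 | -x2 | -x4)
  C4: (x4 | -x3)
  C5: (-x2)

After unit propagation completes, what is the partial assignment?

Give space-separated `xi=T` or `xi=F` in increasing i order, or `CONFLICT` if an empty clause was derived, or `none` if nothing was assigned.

unit clause [-4] forces x4=F; simplify:
  drop 4 from [4, -3] -> [-3]
  satisfied 3 clause(s); 2 remain; assigned so far: [4]
unit clause [-3] forces x3=F; simplify:
  satisfied 1 clause(s); 1 remain; assigned so far: [3, 4]
unit clause [-2] forces x2=F; simplify:
  satisfied 1 clause(s); 0 remain; assigned so far: [2, 3, 4]

Answer: x2=F x3=F x4=F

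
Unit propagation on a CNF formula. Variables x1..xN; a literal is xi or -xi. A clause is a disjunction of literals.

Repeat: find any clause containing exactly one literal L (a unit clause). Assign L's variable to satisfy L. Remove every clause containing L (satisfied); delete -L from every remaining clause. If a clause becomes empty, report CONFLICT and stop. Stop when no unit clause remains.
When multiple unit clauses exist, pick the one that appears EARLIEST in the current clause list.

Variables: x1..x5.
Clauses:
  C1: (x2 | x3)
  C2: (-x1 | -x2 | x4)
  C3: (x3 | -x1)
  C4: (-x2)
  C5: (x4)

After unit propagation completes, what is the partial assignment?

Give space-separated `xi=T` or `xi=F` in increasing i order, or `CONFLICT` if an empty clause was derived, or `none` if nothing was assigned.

Answer: x2=F x3=T x4=T

Derivation:
unit clause [-2] forces x2=F; simplify:
  drop 2 from [2, 3] -> [3]
  satisfied 2 clause(s); 3 remain; assigned so far: [2]
unit clause [3] forces x3=T; simplify:
  satisfied 2 clause(s); 1 remain; assigned so far: [2, 3]
unit clause [4] forces x4=T; simplify:
  satisfied 1 clause(s); 0 remain; assigned so far: [2, 3, 4]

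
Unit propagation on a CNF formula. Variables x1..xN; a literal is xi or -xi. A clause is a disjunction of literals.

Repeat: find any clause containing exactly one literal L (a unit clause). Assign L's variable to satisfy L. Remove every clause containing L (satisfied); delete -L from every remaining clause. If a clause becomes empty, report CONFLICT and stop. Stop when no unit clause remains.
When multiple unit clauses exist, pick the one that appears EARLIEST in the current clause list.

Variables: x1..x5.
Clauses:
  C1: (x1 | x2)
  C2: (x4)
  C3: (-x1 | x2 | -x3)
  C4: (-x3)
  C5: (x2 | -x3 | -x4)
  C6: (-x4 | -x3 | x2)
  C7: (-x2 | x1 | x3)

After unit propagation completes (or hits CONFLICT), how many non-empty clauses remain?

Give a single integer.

Answer: 2

Derivation:
unit clause [4] forces x4=T; simplify:
  drop -4 from [2, -3, -4] -> [2, -3]
  drop -4 from [-4, -3, 2] -> [-3, 2]
  satisfied 1 clause(s); 6 remain; assigned so far: [4]
unit clause [-3] forces x3=F; simplify:
  drop 3 from [-2, 1, 3] -> [-2, 1]
  satisfied 4 clause(s); 2 remain; assigned so far: [3, 4]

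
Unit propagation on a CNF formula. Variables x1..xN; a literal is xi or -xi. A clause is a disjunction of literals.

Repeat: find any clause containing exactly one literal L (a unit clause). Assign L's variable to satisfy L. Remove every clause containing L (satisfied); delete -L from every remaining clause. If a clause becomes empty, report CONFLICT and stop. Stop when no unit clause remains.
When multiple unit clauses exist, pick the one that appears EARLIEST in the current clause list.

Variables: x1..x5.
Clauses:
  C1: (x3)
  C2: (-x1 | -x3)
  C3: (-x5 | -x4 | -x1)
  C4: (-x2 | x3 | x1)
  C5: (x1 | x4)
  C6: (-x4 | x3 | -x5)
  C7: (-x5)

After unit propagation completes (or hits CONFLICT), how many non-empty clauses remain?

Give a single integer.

unit clause [3] forces x3=T; simplify:
  drop -3 from [-1, -3] -> [-1]
  satisfied 3 clause(s); 4 remain; assigned so far: [3]
unit clause [-1] forces x1=F; simplify:
  drop 1 from [1, 4] -> [4]
  satisfied 2 clause(s); 2 remain; assigned so far: [1, 3]
unit clause [4] forces x4=T; simplify:
  satisfied 1 clause(s); 1 remain; assigned so far: [1, 3, 4]
unit clause [-5] forces x5=F; simplify:
  satisfied 1 clause(s); 0 remain; assigned so far: [1, 3, 4, 5]

Answer: 0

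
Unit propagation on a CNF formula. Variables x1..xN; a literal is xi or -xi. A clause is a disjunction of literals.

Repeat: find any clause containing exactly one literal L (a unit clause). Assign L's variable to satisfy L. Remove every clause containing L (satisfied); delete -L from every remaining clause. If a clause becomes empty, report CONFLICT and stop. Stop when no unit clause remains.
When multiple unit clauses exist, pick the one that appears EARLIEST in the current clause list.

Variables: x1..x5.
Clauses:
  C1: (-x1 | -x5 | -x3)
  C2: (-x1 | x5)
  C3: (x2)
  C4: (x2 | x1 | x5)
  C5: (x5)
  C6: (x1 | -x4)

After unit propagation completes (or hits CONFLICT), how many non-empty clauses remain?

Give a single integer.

Answer: 2

Derivation:
unit clause [2] forces x2=T; simplify:
  satisfied 2 clause(s); 4 remain; assigned so far: [2]
unit clause [5] forces x5=T; simplify:
  drop -5 from [-1, -5, -3] -> [-1, -3]
  satisfied 2 clause(s); 2 remain; assigned so far: [2, 5]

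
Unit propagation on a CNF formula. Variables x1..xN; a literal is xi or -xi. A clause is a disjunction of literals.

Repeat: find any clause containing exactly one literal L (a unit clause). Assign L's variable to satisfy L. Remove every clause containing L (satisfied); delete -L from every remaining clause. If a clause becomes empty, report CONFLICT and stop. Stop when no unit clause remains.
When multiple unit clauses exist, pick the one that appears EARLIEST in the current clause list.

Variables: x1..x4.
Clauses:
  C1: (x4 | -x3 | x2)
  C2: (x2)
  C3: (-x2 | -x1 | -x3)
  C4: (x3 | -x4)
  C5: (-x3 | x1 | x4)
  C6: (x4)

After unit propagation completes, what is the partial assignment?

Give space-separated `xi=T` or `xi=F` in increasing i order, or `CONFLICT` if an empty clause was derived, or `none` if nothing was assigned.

unit clause [2] forces x2=T; simplify:
  drop -2 from [-2, -1, -3] -> [-1, -3]
  satisfied 2 clause(s); 4 remain; assigned so far: [2]
unit clause [4] forces x4=T; simplify:
  drop -4 from [3, -4] -> [3]
  satisfied 2 clause(s); 2 remain; assigned so far: [2, 4]
unit clause [3] forces x3=T; simplify:
  drop -3 from [-1, -3] -> [-1]
  satisfied 1 clause(s); 1 remain; assigned so far: [2, 3, 4]
unit clause [-1] forces x1=F; simplify:
  satisfied 1 clause(s); 0 remain; assigned so far: [1, 2, 3, 4]

Answer: x1=F x2=T x3=T x4=T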